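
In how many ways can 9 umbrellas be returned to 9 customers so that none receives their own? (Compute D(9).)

Derangements satisfy D(n) = (n-1)(D(n-1) + D(n-2)), starting from D(0)=1, D(1)=0.
D(2) = 1 x (0 + 1) = 1
D(3) = 2 x (1 + 0) = 2
D(4) = 3 x (2 + 1) = 9
D(5) = 4 x (9 + 2) = 44
D(6) = 5 x (44 + 9) = 265
D(7) = 6 x (265 + 44) = 1854
D(8) = 7 x (1854 + 265) = 14833
D(9) = 8 x (D(8) + D(7)) = 8 x (14833 + 1854)

Final answer: D(9) = 133496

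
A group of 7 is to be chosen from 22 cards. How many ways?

C(22,7) = 22!/(7! x 15!).

Final answer: \binom{22}{7} = 170544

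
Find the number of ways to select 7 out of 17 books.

C(17,7) = 17!/(7! x (17-7)!).

Final answer: C(17,7) = 19448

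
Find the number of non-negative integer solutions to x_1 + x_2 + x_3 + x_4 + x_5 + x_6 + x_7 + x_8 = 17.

Stars and bars with 17 stars and 7 bars:
C(17+8-1, 8-1) = C(24,7).

Final answer: C(24,7) = 346104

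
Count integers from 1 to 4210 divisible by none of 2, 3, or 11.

|div by 2|=2105, |div by 3|=1403, |div by 11|=382.
|div by 2&3|=701, |div by 2&11|=191, |div by 3&11|=127, |div by all|=63.
By inclusion-exclusion, divisible by at least one: 2105+1403+382-701-191-127+63 = 2934.
Not divisible by any: 4210 - 2934.

Final answer: 1276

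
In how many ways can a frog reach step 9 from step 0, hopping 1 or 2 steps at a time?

Let f(n) count the ways. The last step is size 1 or 2, so f(n) = f(n-1) + f(n-2) with f(1)=1, f(2)=2.
Iterating the recurrence: f(1)=1, f(2)=2, f(3)=3, f(4)=5, f(5)=8, f(6)=13, f(7)=21, f(8)=34, f(9)=55.

Final answer: 55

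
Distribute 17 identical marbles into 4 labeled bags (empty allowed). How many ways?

Stars and bars: C(n+k-1, k-1) = C(20,3).

Final answer: C(20,3) = 1140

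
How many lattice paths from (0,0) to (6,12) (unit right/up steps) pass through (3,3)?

Paths (0,0)->(3,3): C(6,3) = 20.
Paths (3,3)->(6,12): C(12,9) = 220.
By multiplication principle: 20 x 220.

Final answer: 4400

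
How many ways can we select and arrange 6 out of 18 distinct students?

P(18,6) = 18!/(18-6)! = 18!/12!.

Final answer: P(18,6) = 13366080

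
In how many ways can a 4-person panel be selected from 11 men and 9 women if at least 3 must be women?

Sum over valid woman counts:
C(9,3)C(11,1) = 924
C(9,4)C(11,0) = 126
Total: 924 + 126.

Final answer: 1050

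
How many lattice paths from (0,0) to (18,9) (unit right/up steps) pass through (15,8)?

Paths (0,0)->(15,8): C(23,8) = 490314.
Paths (15,8)->(18,9): C(4,1) = 4.
By multiplication principle: 490314 x 4.

Final answer: 1961256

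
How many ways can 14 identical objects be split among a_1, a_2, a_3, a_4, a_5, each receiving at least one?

Substitute a'_i = a_i - 1 (so a'_i >= 0). Then sum a'_i = 14 - 5 = 9.
Stars and bars: C(9+5-1, 5-1) = C(13,4).

Final answer: C(13,4) = 715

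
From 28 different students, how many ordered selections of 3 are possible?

P(28,3) = 28!/(28-3)! = 28!/25!.

Final answer: P(28,3) = 19656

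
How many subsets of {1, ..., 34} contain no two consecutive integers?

Let a(n) count such subsets of {1, ..., n}. Either n is excluded (a(n-1) ways) or n is included, forcing n-1 out (a(n-2) ways), so a(n) = a(n-1) + a(n-2) with a(1)=2, a(2)=3.
Computing successive values: a(1)=2, a(2)=3, a(3)=5, a(4)=8, a(5)=13, a(6)=21, a(7)=34, a(8)=55, a(9)=89, a(10)=144, a(11)=233, a(12)=377, a(13)=610, a(14)=987, a(15)=1597, a(16)=2584, a(17)=4181, a(18)=6765, a(19)=10946, a(20)=17711, a(21)=28657, a(22)=46368, a(23)=75025, a(24)=121393, a(25)=196418, a(26)=317811, a(27)=514229, a(28)=832040, a(29)=1346269, a(30)=2178309, a(31)=3524578, a(32)=5702887, a(33)=9227465, a(34)=14930352.

Final answer: 14930352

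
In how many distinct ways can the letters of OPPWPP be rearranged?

Letters (O:1, P:4, W:1). Total letters: 6.
Permutations = 6!/(4!).

Final answer: 30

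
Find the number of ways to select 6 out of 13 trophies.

C(13,6) = 13!/(6! x 7!).

Final answer: \binom{13}{6} = 1716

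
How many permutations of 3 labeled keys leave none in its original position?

D(n) = (n-1)(D(n-1) + D(n-2)), D(0)=1, D(1)=0.
D(2) = 1 x (0 + 1) = 1
D(3) = 2 x (D(2) + D(1)) = 2 x (1 + 0)

Final answer: D(3) = 2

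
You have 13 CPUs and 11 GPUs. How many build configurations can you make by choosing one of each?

By the multiplication principle: 13 x 11.

Final answer: 143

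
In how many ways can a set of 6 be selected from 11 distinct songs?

C(11,6) = 11!/(6! x (11-6)!).

Final answer: C(11,6) = 462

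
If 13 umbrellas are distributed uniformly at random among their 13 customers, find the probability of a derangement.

Use the recurrence D(n) = (n-1)(D(n-1) + D(n-2)) with D(0)=1, D(1)=0.
Building up: D(2)=1, D(3)=2, D(4)=9, D(5)=44, D(6)=265, D(7)=1854, D(8)=14833, D(9)=133496, D(10)=1334961, D(11)=14684570, D(12)=176214841, D(13)=2290792932.
Total arrangements: 13! = 6227020800.
Probability = D(13)/13! = 63633137/172972800.

Final answer: D(13)/13! = 2290792932/6227020800 = 0.367879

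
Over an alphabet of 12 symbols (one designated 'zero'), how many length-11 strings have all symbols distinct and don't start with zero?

The leading digit has 11 choices (anything but zero); the next has 11 (anything but the first), then 10, and so on, one fewer each time.
Total: 11 x 11 x 10 x 9 x 8 x 7 x 6 x 5 x 4 x 3 x 2.

Final answer: 439084800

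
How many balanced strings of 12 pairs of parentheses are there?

This is a standard Catalan-number count: the answer is C_n. Here n = 12 (pairs).
Using C_0 = 1 and C_(k+1) = C_k x 2(2k+1)/(k+2), build up term by term: C_1=1, C_2=2, C_3=5, C_4=14, C_5=42, C_6=132, C_7=429, C_8=1430, C_9=4862, C_10=16796, C_11=58786, C_12=208012.

Final answer: C_{12} = 208012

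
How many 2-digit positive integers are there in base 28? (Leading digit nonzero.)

These are the integers in [28^1, 28^2), so the count is 28^2 - 28^1 = 27 x 28^1.

Final answer: 756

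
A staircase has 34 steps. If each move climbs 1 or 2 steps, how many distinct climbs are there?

Let f(n) count the ways. The last step is size 1 or 2, so f(n) = f(n-1) + f(n-2) with f(1)=1, f(2)=2.
Building up term by term: f(1)=1, f(2)=2, f(3)=3, f(4)=5, f(5)=8, f(6)=13, f(7)=21, f(8)=34, f(9)=55, f(10)=89, f(11)=144, f(12)=233, f(13)=377, f(14)=610, f(15)=987, f(16)=1597, f(17)=2584, f(18)=4181, f(19)=6765, f(20)=10946, f(21)=17711, f(22)=28657, f(23)=46368, f(24)=75025, f(25)=121393, f(26)=196418, f(27)=317811, f(28)=514229, f(29)=832040, f(30)=1346269, f(31)=2178309, f(32)=3524578, f(33)=5702887, f(34)=9227465.

Final answer: 9227465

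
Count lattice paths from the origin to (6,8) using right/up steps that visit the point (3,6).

Paths (0,0)->(3,6): C(9,6) = 84.
Paths (3,6)->(6,8): C(5,2) = 10.
By multiplication principle: 84 x 10.

Final answer: 840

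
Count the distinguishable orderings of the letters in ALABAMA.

Letters (A:4, B:1, L:1, M:1). Total letters: 7.
Permutations = 7!/(4!).

Final answer: 210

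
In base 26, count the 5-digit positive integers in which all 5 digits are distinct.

The leading digit has 25 choices (anything but zero); the next has 25 (anything but the first), then 24, and so on, one fewer each time.
Total: 25 x 25 x 24 x 23 x 22.

Final answer: 7590000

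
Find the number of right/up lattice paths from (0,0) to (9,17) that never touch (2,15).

Total paths to (9,17): C(26,17) = 3124550.
Paths through (2,15): C(17,15) x C(9,2) = 4896.
Avoiding (2,15): 3124550 - 4896.

Final answer: 3119654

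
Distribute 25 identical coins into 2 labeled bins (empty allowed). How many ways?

Stars and bars: C(n+k-1, k-1) = C(26,1).

Final answer: C(26,1) = 26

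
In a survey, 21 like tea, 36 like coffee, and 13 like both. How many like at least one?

|A union B| = |A| + |B| - |A intersect B| = 21 + 36 - 13.

Final answer: 44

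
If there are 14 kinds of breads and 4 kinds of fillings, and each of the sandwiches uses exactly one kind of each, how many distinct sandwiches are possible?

By the multiplication principle: 14 x 4.

Final answer: 56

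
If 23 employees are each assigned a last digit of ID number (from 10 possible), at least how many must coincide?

There are 10 possible values for last digit of ID number. With 23 employees and 10 categories, by pigeonhole: ceiling(23/10).

Final answer: 3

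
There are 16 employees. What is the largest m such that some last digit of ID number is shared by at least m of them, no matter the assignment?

There are 10 possible values for last digit of ID number. With 16 employees and 10 categories, by pigeonhole: ceiling(16/10).

Final answer: 2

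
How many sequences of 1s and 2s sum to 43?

Let f(n) count the ways. The last step is size 1 or 2, so f(n) = f(n-1) + f(n-2) with f(1)=1, f(2)=2.
Building up term by term: f(1)=1, f(2)=2, f(3)=3, f(4)=5, f(5)=8, f(6)=13, f(7)=21, f(8)=34, f(9)=55, f(10)=89, f(11)=144, f(12)=233, f(13)=377, f(14)=610, f(15)=987, f(16)=1597, f(17)=2584, f(18)=4181, f(19)=6765, f(20)=10946, f(21)=17711, f(22)=28657, f(23)=46368, f(24)=75025, f(25)=121393, f(26)=196418, f(27)=317811, f(28)=514229, f(29)=832040, f(30)=1346269, f(31)=2178309, f(32)=3524578, f(33)=5702887, f(34)=9227465, f(35)=14930352, f(36)=24157817, f(37)=39088169, f(38)=63245986, f(39)=102334155, f(40)=165580141, f(41)=267914296, f(42)=433494437, f(43)=701408733.

Final answer: 701408733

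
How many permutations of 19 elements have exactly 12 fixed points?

Choose which 12 elements are fixed: C(19,12) = 50388.
Derange the remaining 7 using D(j) = (j-1)(D(j-1) + D(j-2)), D(0)=1, D(1)=0: D(2)=1, D(3)=2, D(4)=9, D(5)=44, D(6)=265, D(7)=1854.
Total: 50388 x 1854.

Final answer: C(19,12) D(7) = 93419352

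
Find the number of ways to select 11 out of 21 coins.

C(21,11) = 21!/(11! x 10!).

Final answer: \binom{21}{11} = 352716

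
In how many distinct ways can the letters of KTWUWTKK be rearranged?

Letters (K:3, T:2, U:1, W:2). Total letters: 8.
Permutations = 8!/(3! x 2! x 2!).

Final answer: 1680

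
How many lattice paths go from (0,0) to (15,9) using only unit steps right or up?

Each path has 15 right steps and 9 up steps in some order (24 steps total).
Choose which 9 of the 24 steps are up: C(24,9).

Final answer: C(24,9) = 1307504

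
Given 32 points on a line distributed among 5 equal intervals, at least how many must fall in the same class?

By pigeonhole with 32 objects and 5 categories: ceiling(32/5).

Final answer: 7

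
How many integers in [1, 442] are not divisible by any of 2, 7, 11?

|div by 2|=221, |div by 7|=63, |div by 11|=40.
|div by 2&7|=31, |div by 2&11|=20, |div by 7&11|=5, |div by all|=2.
By inclusion-exclusion, divisible by at least one: 221+63+40-31-20-5+2 = 270.
Not divisible by any: 442 - 270.

Final answer: 172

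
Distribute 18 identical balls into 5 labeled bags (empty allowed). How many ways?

Stars and bars: C(n+k-1, k-1) = C(22,4).

Final answer: C(22,4) = 7315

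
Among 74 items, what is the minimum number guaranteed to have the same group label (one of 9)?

There are 9 possible values for group label (one of 9). With 74 items and 9 categories, by pigeonhole: ceiling(74/9).

Final answer: 9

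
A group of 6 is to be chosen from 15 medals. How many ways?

C(15,6) = 15!/(6! x 9!).

Final answer: \binom{15}{6} = 5005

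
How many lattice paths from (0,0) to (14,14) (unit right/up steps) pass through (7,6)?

Paths (0,0)->(7,6): C(13,6) = 1716.
Paths (7,6)->(14,14): C(15,8) = 6435.
By multiplication principle: 1716 x 6435.

Final answer: 11042460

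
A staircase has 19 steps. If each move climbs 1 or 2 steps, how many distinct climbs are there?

Let f(n) be the number of climbs. Removing the last move (1 or 2 steps) gives f(n) = f(n-1) + f(n-2); base cases f(1)=1, f(2)=2.
Building up term by term: f(1)=1, f(2)=2, f(3)=3, f(4)=5, f(5)=8, f(6)=13, f(7)=21, f(8)=34, f(9)=55, f(10)=89, f(11)=144, f(12)=233, f(13)=377, f(14)=610, f(15)=987, f(16)=1597, f(17)=2584, f(18)=4181, f(19)=6765.

Final answer: 6765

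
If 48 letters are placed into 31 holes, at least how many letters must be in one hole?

By the pigeonhole principle: ceiling(48/31).

Final answer: 2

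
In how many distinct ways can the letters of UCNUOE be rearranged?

Letters (C:1, E:1, N:1, O:1, U:2). Total letters: 6.
Permutations = 6!/(2!).

Final answer: 360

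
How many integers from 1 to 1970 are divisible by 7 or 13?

Multiples of 7: 281. Multiples of 13: 151. Of both (lcm=91): 21.
By inclusion-exclusion: 281 + 151 - 21.

Final answer: 411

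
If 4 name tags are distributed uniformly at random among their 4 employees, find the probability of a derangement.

Use the recurrence D(n) = (n-1)(D(n-1) + D(n-2)) with D(0)=1, D(1)=0.
Building up: D(2)=1, D(3)=2, D(4)=9.
Total arrangements: 4! = 24.
Probability = D(4)/4! = 3/8.

Final answer: D(4)/4! = 9/24 = 0.375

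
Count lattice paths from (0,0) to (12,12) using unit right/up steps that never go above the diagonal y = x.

Total monotonic paths to (12,12): C(24,12) = 2704156.
A path is bad iff it touches y = x + 1; reflecting its initial segment maps bad paths bijectively onto all paths to (11,13), of which there are C(24,13) = 2496144.
Valid Dyck paths: 2704156 - 2496144.
(Equivalently, C_{12} = C(24,12)/13 = 2704156/13.)

Final answer: C_{12} = 208012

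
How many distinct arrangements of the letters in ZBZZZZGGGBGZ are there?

Letters (B:2, G:4, Z:6). Total letters: 12.
Permutations = 12!/(6! x 4! x 2!).

Final answer: 13860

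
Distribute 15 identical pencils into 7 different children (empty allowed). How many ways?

Stars and bars: C(n+k-1, k-1) = C(21,6).

Final answer: C(21,6) = 54264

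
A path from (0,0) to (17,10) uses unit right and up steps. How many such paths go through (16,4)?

Paths (0,0)->(16,4): C(20,4) = 4845.
Paths (16,4)->(17,10): C(7,6) = 7.
By multiplication principle: 4845 x 7.

Final answer: 33915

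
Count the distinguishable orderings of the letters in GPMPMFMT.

Letters (F:1, G:1, M:3, P:2, T:1). Total letters: 8.
Permutations = 8!/(3! x 2!).

Final answer: 3360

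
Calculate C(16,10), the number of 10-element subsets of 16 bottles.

C(16,10) = 16!/(10! x 6!).

Final answer: \binom{16}{10} = 8008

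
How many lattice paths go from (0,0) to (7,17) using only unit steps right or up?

Each path has 7 right steps and 17 up steps in some order (24 steps total).
Choose which 17 of the 24 steps are up: C(24,17).

Final answer: C(24,17) = 346104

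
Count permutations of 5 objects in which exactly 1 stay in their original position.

Choose which 1 elements are fixed: C(5,1) = 5.
Derange the remaining 4 using D(j) = (j-1)(D(j-1) + D(j-2)), D(0)=1, D(1)=0: D(2)=1, D(3)=2, D(4)=9.
Total: 5 x 9.

Final answer: C(5,1) D(4) = 45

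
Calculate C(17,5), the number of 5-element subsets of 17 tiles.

C(17,5) = 17!/(5! x 12!).

Final answer: \binom{17}{5} = 6188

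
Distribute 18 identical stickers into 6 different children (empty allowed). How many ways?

Stars and bars: C(n+k-1, k-1) = C(23,5).

Final answer: C(23,5) = 33649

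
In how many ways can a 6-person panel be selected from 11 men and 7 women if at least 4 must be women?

Sum over valid woman counts:
C(7,4)C(11,2) = 1925
C(7,5)C(11,1) = 231
C(7,6)C(11,0) = 7
Total: 1925 + 231 + 7.

Final answer: 2163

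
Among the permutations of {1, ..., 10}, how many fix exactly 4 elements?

Choose which 4 elements are fixed: C(10,4) = 210.
Derange the remaining 6 using D(j) = (j-1)(D(j-1) + D(j-2)), D(0)=1, D(1)=0: D(2)=1, D(3)=2, D(4)=9, D(5)=44, D(6)=265.
Total: 210 x 265.

Final answer: C(10,4) D(6) = 55650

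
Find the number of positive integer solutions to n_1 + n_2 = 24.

Substitute n'_i = n_i - 1 (so n'_i >= 0). Then sum n'_i = 24 - 2 = 22.
Stars and bars: C(22+2-1, 2-1) = C(23,1).

Final answer: C(23,1) = 23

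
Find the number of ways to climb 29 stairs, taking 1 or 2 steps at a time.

Condition on the final move: it is a 1-step (f(n-1) ways to get there) or a 2-step (f(n-2) ways), so f(n) = f(n-1) + f(n-2), with f(1)=1, f(2)=2.
Computing successive values: f(1)=1, f(2)=2, f(3)=3, f(4)=5, f(5)=8, f(6)=13, f(7)=21, f(8)=34, f(9)=55, f(10)=89, f(11)=144, f(12)=233, f(13)=377, f(14)=610, f(15)=987, f(16)=1597, f(17)=2584, f(18)=4181, f(19)=6765, f(20)=10946, f(21)=17711, f(22)=28657, f(23)=46368, f(24)=75025, f(25)=121393, f(26)=196418, f(27)=317811, f(28)=514229, f(29)=832040.

Final answer: 832040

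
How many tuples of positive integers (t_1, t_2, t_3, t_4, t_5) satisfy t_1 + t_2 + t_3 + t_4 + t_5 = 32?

Substitute t'_i = t_i - 1 (so t'_i >= 0). Then sum t'_i = 32 - 5 = 27.
Stars and bars: C(27+5-1, 5-1) = C(31,4).

Final answer: C(31,4) = 31465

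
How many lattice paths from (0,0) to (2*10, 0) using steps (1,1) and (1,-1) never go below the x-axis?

Total monotonic paths to (10,10): C(20,10) = 184756.
A path is bad iff it touches y = x + 1; reflecting its initial segment maps bad paths bijectively onto all paths to (9,11), of which there are C(20,11) = 167960.
Valid Dyck paths: 184756 - 167960.
(Check: C(20,10) - C(20,11) = C(20,10)/11, the Catalan number C_{10}.)

Final answer: C_{10} = 16796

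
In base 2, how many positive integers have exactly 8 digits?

In base 2, the leading digit has 1 choices (1..1); each of the remaining 7 digits has 2 choices.
Total: 1 x 2^7.

Final answer: 128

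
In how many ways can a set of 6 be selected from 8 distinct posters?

C(8,6) = 8!/(6! x (8-6)!).

Final answer: C(8,6) = 28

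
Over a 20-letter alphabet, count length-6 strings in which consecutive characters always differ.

First character: 20 choices. Each subsequent: 19 choices (must differ from the previous one).
Total: 20 x 19^5.

Final answer: 20 x 19^{5} = 49521980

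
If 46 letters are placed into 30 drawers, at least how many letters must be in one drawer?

By the pigeonhole principle: ceiling(46/30).

Final answer: 2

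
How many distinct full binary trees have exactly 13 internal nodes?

The structures are counted by the Catalan number C_n. Here n = 13.
C_n = (2n)!/(n!(n+1)!), so C_{13} = 26!/(13! x 14!) = C(26,13)/14 = 10400600/14.

Final answer: C_{13} = 742900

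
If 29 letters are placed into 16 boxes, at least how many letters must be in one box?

By the pigeonhole principle: ceiling(29/16).

Final answer: 2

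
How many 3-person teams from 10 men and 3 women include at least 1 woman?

Sum over valid woman counts:
C(3,1)C(10,2) = 135
C(3,2)C(10,1) = 30
C(3,3)C(10,0) = 1
Total: 135 + 30 + 1.

Final answer: 166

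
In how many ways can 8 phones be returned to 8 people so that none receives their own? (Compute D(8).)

Derangements satisfy D(n) = (n-1)(D(n-1) + D(n-2)), starting from D(0)=1, D(1)=0.
D(2) = 1 x (0 + 1) = 1
D(3) = 2 x (1 + 0) = 2
D(4) = 3 x (2 + 1) = 9
D(5) = 4 x (9 + 2) = 44
D(6) = 5 x (44 + 9) = 265
D(7) = 6 x (265 + 44) = 1854
D(8) = 7 x (D(7) + D(6)) = 7 x (1854 + 265)

Final answer: D(8) = 14833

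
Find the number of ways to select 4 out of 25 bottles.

C(25,4) = 25!/(4! x (25-4)!).

Final answer: C(25,4) = 12650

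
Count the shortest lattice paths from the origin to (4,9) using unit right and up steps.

Each path has 4 right steps and 9 up steps in some order (13 steps total).
Choose which 9 of the 13 steps are up: C(13,9).

Final answer: C(13,9) = 715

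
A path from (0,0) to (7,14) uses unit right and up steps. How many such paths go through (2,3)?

Paths (0,0)->(2,3): C(5,3) = 10.
Paths (2,3)->(7,14): C(16,11) = 4368.
By multiplication principle: 10 x 4368.

Final answer: 43680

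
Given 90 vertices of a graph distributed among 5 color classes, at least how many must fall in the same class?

By pigeonhole with 90 objects and 5 categories: ceiling(90/5).

Final answer: 18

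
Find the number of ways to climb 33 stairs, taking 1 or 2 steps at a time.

Condition on the final move: it is a 1-step (f(n-1) ways to get there) or a 2-step (f(n-2) ways), so f(n) = f(n-1) + f(n-2), with f(1)=1, f(2)=2.
Computing successive values: f(1)=1, f(2)=2, f(3)=3, f(4)=5, f(5)=8, f(6)=13, f(7)=21, f(8)=34, f(9)=55, f(10)=89, f(11)=144, f(12)=233, f(13)=377, f(14)=610, f(15)=987, f(16)=1597, f(17)=2584, f(18)=4181, f(19)=6765, f(20)=10946, f(21)=17711, f(22)=28657, f(23)=46368, f(24)=75025, f(25)=121393, f(26)=196418, f(27)=317811, f(28)=514229, f(29)=832040, f(30)=1346269, f(31)=2178309, f(32)=3524578, f(33)=5702887.

Final answer: 5702887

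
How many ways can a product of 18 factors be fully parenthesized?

This is counted by the nth Catalan number C_n. Here n = 18 - 1 = 17.
C_n = (2n)!/(n!(n+1)!), so C_{17} = 34!/(17! x 18!) = C(34,17)/18 = 2333606220/18.

Final answer: C_{17} = 129644790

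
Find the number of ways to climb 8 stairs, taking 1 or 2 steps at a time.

Let f(n) count the ways. The last step is size 1 or 2, so f(n) = f(n-1) + f(n-2) with f(1)=1, f(2)=2.
Computing successive values: f(1)=1, f(2)=2, f(3)=3, f(4)=5, f(5)=8, f(6)=13, f(7)=21, f(8)=34.

Final answer: 34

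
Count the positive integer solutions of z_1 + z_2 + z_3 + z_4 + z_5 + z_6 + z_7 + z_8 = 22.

Substitute z'_i = z_i - 1 (so z'_i >= 0). Then sum z'_i = 22 - 8 = 14.
Stars and bars: C(14+8-1, 8-1) = C(21,7).

Final answer: C(21,7) = 116280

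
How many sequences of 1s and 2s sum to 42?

Let f(n) be the number of climbs. Removing the last move (1 or 2 steps) gives f(n) = f(n-1) + f(n-2); base cases f(1)=1, f(2)=2.
Building up term by term: f(1)=1, f(2)=2, f(3)=3, f(4)=5, f(5)=8, f(6)=13, f(7)=21, f(8)=34, f(9)=55, f(10)=89, f(11)=144, f(12)=233, f(13)=377, f(14)=610, f(15)=987, f(16)=1597, f(17)=2584, f(18)=4181, f(19)=6765, f(20)=10946, f(21)=17711, f(22)=28657, f(23)=46368, f(24)=75025, f(25)=121393, f(26)=196418, f(27)=317811, f(28)=514229, f(29)=832040, f(30)=1346269, f(31)=2178309, f(32)=3524578, f(33)=5702887, f(34)=9227465, f(35)=14930352, f(36)=24157817, f(37)=39088169, f(38)=63245986, f(39)=102334155, f(40)=165580141, f(41)=267914296, f(42)=433494437.

Final answer: 433494437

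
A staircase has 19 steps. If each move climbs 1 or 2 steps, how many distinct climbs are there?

Let f(n) be the number of climbs. Removing the last move (1 or 2 steps) gives f(n) = f(n-1) + f(n-2); base cases f(1)=1, f(2)=2.
Building up term by term: f(1)=1, f(2)=2, f(3)=3, f(4)=5, f(5)=8, f(6)=13, f(7)=21, f(8)=34, f(9)=55, f(10)=89, f(11)=144, f(12)=233, f(13)=377, f(14)=610, f(15)=987, f(16)=1597, f(17)=2584, f(18)=4181, f(19)=6765.

Final answer: 6765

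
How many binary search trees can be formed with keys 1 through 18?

This is a standard Catalan-number count: the answer is C_n. Here n = 18.
C_n = C(2n,n)/(n+1), so C_{18} = C(36,18)/19 = 9075135300/19.

Final answer: C_{18} = 477638700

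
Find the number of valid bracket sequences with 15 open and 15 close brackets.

This is a standard Catalan-number count: the answer is C_n. Here n = 15 (pairs).
C_n = C(2n,n) - C(2n,n+1), so C_{15} = C(30,15) - C(30,16) = 155117520 - 145422675.

Final answer: C_{15} = 9694845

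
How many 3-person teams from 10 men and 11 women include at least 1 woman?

Sum over valid woman counts:
C(11,1)C(10,2) = 495
C(11,2)C(10,1) = 550
C(11,3)C(10,0) = 165
Total: 495 + 550 + 165.

Final answer: 1210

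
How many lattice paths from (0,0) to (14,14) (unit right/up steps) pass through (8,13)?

Paths (0,0)->(8,13): C(21,13) = 203490.
Paths (8,13)->(14,14): C(7,1) = 7.
By multiplication principle: 203490 x 7.

Final answer: 1424430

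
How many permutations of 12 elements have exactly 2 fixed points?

Choose which 2 elements are fixed: C(12,2) = 66.
Derange the remaining 10 using D(j) = (j-1)(D(j-1) + D(j-2)), D(0)=1, D(1)=0: D(2)=1, D(3)=2, D(4)=9, D(5)=44, D(6)=265, D(7)=1854, D(8)=14833, D(9)=133496, D(10)=1334961.
Total: 66 x 1334961.

Final answer: C(12,2) D(10) = 88107426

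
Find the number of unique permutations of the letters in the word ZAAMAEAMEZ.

Letters (A:4, E:2, M:2, Z:2). Total letters: 10.
Permutations = 10!/(4! x 2! x 2! x 2!).

Final answer: 18900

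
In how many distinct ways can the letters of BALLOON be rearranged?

Letters (A:1, B:1, L:2, N:1, O:2). Total letters: 7.
Permutations = 7!/(2! x 2!).

Final answer: 1260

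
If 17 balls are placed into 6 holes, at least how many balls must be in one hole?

By the pigeonhole principle: ceiling(17/6).

Final answer: 3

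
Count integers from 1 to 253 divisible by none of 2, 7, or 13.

|div by 2|=126, |div by 7|=36, |div by 13|=19.
|div by 2&7|=18, |div by 2&13|=9, |div by 7&13|=2, |div by all|=1.
By inclusion-exclusion, divisible by at least one: 126+36+19-18-9-2+1 = 153.
Not divisible by any: 253 - 153.

Final answer: 100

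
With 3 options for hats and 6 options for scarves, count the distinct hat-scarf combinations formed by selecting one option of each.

By the multiplication principle: 3 x 6.

Final answer: 18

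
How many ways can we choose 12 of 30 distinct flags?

C(30,12) = 30!/(12! x 18!).

Final answer: \binom{30}{12} = 86493225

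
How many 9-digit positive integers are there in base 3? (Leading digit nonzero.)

In base 3, the leading digit has 2 choices (1..2); each of the remaining 8 digits has 3 choices.
Total: 2 x 3^8.

Final answer: 13122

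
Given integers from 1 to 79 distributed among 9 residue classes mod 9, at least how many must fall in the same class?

By pigeonhole with 79 objects and 9 categories: ceiling(79/9).

Final answer: 9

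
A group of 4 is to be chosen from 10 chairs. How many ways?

C(10,4) = 10!/(4! x 6!).

Final answer: \binom{10}{4} = 210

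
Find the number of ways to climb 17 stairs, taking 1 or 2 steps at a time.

Let f(n) be the number of climbs. Removing the last move (1 or 2 steps) gives f(n) = f(n-1) + f(n-2); base cases f(1)=1, f(2)=2.
Iterating the recurrence: f(1)=1, f(2)=2, f(3)=3, f(4)=5, f(5)=8, f(6)=13, f(7)=21, f(8)=34, f(9)=55, f(10)=89, f(11)=144, f(12)=233, f(13)=377, f(14)=610, f(15)=987, f(16)=1597, f(17)=2584.

Final answer: 2584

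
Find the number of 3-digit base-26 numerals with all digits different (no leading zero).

First digit: 25 (nonzero). Second: 25 (not first). Third: 24, etc.
Total: 25 x 25 x 24.

Final answer: 15000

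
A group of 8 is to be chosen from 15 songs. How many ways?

C(15,8) = 15!/(8! x (15-8)!).

Final answer: C(15,8) = 6435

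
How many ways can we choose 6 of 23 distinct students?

C(23,6) = 23!/(6! x (23-6)!).

Final answer: C(23,6) = 100947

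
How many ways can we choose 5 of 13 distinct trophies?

C(13,5) = 13!/(5! x (13-5)!).

Final answer: C(13,5) = 1287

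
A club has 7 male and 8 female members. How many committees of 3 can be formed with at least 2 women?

Sum over valid woman counts:
C(8,2)C(7,1) = 196
C(8,3)C(7,0) = 56
Total: 196 + 56.

Final answer: 252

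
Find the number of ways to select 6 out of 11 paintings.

C(11,6) = 11!/(6! x 5!).

Final answer: \binom{11}{6} = 462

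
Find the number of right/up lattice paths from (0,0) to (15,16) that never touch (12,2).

Total paths to (15,16): C(31,16) = 300540195.
Paths through (12,2): C(14,2) x C(17,14) = 61880.
Avoiding (12,2): 300540195 - 61880.

Final answer: 300478315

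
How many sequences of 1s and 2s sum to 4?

Condition on the final move: it is a 1-step (f(n-1) ways to get there) or a 2-step (f(n-2) ways), so f(n) = f(n-1) + f(n-2), with f(1)=1, f(2)=2.
Computing successive values: f(1)=1, f(2)=2, f(3)=3, f(4)=5.

Final answer: 5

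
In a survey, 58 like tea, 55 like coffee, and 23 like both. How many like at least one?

|A union B| = |A| + |B| - |A intersect B| = 58 + 55 - 23.

Final answer: 90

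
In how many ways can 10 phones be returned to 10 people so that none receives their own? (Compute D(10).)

Derangements satisfy D(n) = (n-1)(D(n-1) + D(n-2)), starting from D(0)=1, D(1)=0.
D(2) = 1 x (0 + 1) = 1
D(3) = 2 x (1 + 0) = 2
D(4) = 3 x (2 + 1) = 9
D(5) = 4 x (9 + 2) = 44
D(6) = 5 x (44 + 9) = 265
D(7) = 6 x (265 + 44) = 1854
D(8) = 7 x (1854 + 265) = 14833
D(9) = 8 x (14833 + 1854) = 133496
D(10) = 9 x (D(9) + D(8)) = 9 x (133496 + 14833)

Final answer: D(10) = 1334961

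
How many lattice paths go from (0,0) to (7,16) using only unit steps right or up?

Each path has 7 right steps and 16 up steps in some order (23 steps total).
Choose which 16 of the 23 steps are up: C(23,16).

Final answer: C(23,16) = 245157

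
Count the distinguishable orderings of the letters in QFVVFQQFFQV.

Letters (F:4, Q:4, V:3). Total letters: 11.
Permutations = 11!/(4! x 4! x 3!).

Final answer: 11550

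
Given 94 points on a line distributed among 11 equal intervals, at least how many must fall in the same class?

By pigeonhole with 94 objects and 11 categories: ceiling(94/11).

Final answer: 9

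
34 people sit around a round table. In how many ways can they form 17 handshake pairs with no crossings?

The structures are counted by the Catalan number C_n. Here n = 34/2 = 17.
C_n = (2n)!/(n!(n+1)!), so C_{17} = 34!/(17! x 18!) = C(34,17)/18 = 2333606220/18.

Final answer: C_{17} = 129644790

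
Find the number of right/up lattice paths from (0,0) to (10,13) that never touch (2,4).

Total paths to (10,13): C(23,13) = 1144066.
Paths through (2,4): C(6,4) x C(17,9) = 364650.
Avoiding (2,4): 1144066 - 364650.

Final answer: 779416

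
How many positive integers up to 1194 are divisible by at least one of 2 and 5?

Multiples of 2: 597. Multiples of 5: 238. Of both (lcm=10): 119.
By inclusion-exclusion: 597 + 238 - 119.

Final answer: 716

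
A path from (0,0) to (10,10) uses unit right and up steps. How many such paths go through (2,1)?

Paths (0,0)->(2,1): C(3,1) = 3.
Paths (2,1)->(10,10): C(17,9) = 24310.
By multiplication principle: 3 x 24310.

Final answer: 72930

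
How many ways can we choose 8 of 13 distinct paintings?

C(13,8) = 13!/(8! x (13-8)!).

Final answer: C(13,8) = 1287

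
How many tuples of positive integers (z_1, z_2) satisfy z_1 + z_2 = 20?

Substitute z'_i = z_i - 1 (so z'_i >= 0). Then sum z'_i = 20 - 2 = 18.
Stars and bars: C(18+2-1, 2-1) = C(19,1).

Final answer: C(19,1) = 19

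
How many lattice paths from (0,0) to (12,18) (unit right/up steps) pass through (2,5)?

Paths (0,0)->(2,5): C(7,5) = 21.
Paths (2,5)->(12,18): C(23,13) = 1144066.
By multiplication principle: 21 x 1144066.

Final answer: 24025386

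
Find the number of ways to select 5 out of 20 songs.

C(20,5) = 20!/(5! x (20-5)!).

Final answer: C(20,5) = 15504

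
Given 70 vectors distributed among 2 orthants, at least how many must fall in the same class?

By pigeonhole with 70 objects and 2 categories: ceiling(70/2).

Final answer: 35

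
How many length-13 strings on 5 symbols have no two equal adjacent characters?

Let g(n) count such strings. g(1) = 5, and each valid string of length n-1 extends in 4 ways (any symbol but the last), so g(n) = 4 g(n-1).
Total: g(13) = 5 x 4^12.

Final answer: 5 x 4^{12} = 83886080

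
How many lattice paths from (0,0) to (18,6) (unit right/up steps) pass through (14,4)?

Paths (0,0)->(14,4): C(18,4) = 3060.
Paths (14,4)->(18,6): C(6,2) = 15.
By multiplication principle: 3060 x 15.

Final answer: 45900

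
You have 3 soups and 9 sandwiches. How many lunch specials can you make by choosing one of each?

By the multiplication principle: 3 x 9.

Final answer: 27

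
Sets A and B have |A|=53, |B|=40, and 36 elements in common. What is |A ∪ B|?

|A union B| = |A| + |B| - |A intersect B| = 53 + 40 - 36.

Final answer: 57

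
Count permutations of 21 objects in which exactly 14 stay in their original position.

Choose which 14 elements are fixed: C(21,14) = 116280.
Derange the remaining 7 using D(j) = (j-1)(D(j-1) + D(j-2)), D(0)=1, D(1)=0: D(2)=1, D(3)=2, D(4)=9, D(5)=44, D(6)=265, D(7)=1854.
Total: 116280 x 1854.

Final answer: C(21,14) D(7) = 215583120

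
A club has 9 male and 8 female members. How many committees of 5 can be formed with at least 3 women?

Sum over valid woman counts:
C(8,3)C(9,2) = 2016
C(8,4)C(9,1) = 630
C(8,5)C(9,0) = 56
Total: 2016 + 630 + 56.

Final answer: 2702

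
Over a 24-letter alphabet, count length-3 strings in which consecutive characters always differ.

Let g(n) count such strings. g(1) = 24, and each valid string of length n-1 extends in 23 ways (any symbol but the last), so g(n) = 23 g(n-1).
Total: g(3) = 24 x 23^2.

Final answer: 24 x 23^{2} = 12696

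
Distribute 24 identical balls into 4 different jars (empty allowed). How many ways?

Stars and bars: C(n+k-1, k-1) = C(27,3).

Final answer: C(27,3) = 2925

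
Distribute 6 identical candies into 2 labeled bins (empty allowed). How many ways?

Stars and bars: C(n+k-1, k-1) = C(7,1).

Final answer: C(7,1) = 7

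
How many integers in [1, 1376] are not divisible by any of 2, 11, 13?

|div by 2|=688, |div by 11|=125, |div by 13|=105.
|div by 2&11|=62, |div by 2&13|=52, |div by 11&13|=9, |div by all|=4.
By inclusion-exclusion, divisible by at least one: 688+125+105-62-52-9+4 = 799.
Not divisible by any: 1376 - 799.

Final answer: 577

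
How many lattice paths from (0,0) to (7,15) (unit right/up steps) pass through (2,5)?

Paths (0,0)->(2,5): C(7,5) = 21.
Paths (2,5)->(7,15): C(15,10) = 3003.
By multiplication principle: 21 x 3003.

Final answer: 63063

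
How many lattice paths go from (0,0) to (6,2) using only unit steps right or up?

Each path has 6 right steps and 2 up steps in some order (8 steps total).
Choose which 2 of the 8 steps are up: C(8,2).

Final answer: C(8,2) = 28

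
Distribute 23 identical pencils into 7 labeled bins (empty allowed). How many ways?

Stars and bars: C(n+k-1, k-1) = C(29,6).

Final answer: C(29,6) = 475020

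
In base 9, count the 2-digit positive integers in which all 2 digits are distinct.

First digit: 8 (nonzero). Second: 8 (not first). Third: 7, etc.
Total: 8 x 8.

Final answer: 64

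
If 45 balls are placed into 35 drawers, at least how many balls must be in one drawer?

By the pigeonhole principle: ceiling(45/35).

Final answer: 2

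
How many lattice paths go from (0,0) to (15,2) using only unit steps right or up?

Each path has 15 right steps and 2 up steps in some order (17 steps total).
Choose which 2 of the 17 steps are up: C(17,2).

Final answer: C(17,2) = 136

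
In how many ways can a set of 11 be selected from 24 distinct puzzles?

C(24,11) = 24!/(11! x 13!).

Final answer: \binom{24}{11} = 2496144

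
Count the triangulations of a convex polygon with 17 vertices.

The structures are counted by the Catalan number C_n. Here n = 17 - 2 = 15.
C_n = (2n)!/(n!(n+1)!), so C_{15} = 30!/(15! x 16!) = C(30,15)/16 = 155117520/16.

Final answer: C_{15} = 9694845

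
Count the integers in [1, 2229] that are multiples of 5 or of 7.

Multiples of 5: 445. Multiples of 7: 318. Of both (lcm=35): 63.
By inclusion-exclusion: 445 + 318 - 63.

Final answer: 700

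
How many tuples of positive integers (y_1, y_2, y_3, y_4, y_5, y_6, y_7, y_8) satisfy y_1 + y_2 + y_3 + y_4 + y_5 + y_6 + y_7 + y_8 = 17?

Substitute y'_i = y_i - 1 (so y'_i >= 0). Then sum y'_i = 17 - 8 = 9.
Stars and bars: C(9+8-1, 8-1) = C(16,7).

Final answer: C(16,7) = 11440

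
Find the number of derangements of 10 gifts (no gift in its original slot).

D(n) = (n-1)(D(n-1) + D(n-2)), D(0)=1, D(1)=0.
D(2) = 1 x (0 + 1) = 1
D(3) = 2 x (1 + 0) = 2
D(4) = 3 x (2 + 1) = 9
D(5) = 4 x (9 + 2) = 44
D(6) = 5 x (44 + 9) = 265
D(7) = 6 x (265 + 44) = 1854
D(8) = 7 x (1854 + 265) = 14833
D(9) = 8 x (14833 + 1854) = 133496
D(10) = 9 x (D(9) + D(8)) = 9 x (133496 + 14833)

Final answer: D(10) = 1334961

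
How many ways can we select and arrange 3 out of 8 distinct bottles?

P(8,3) = 8!/(8-3)! = 8!/5!.

Final answer: P(8,3) = 336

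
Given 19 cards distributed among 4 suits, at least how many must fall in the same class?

By pigeonhole with 19 objects and 4 categories: ceiling(19/4).

Final answer: 5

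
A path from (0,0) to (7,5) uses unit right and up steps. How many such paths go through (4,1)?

Paths (0,0)->(4,1): C(5,1) = 5.
Paths (4,1)->(7,5): C(7,4) = 35.
By multiplication principle: 5 x 35.

Final answer: 175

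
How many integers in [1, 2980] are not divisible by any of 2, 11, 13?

|div by 2|=1490, |div by 11|=270, |div by 13|=229.
|div by 2&11|=135, |div by 2&13|=114, |div by 11&13|=20, |div by all|=10.
By inclusion-exclusion, divisible by at least one: 1490+270+229-135-114-20+10 = 1730.
Not divisible by any: 2980 - 1730.

Final answer: 1250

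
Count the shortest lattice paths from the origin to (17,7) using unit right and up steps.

Each path has 17 right steps and 7 up steps in some order (24 steps total).
Choose which 7 of the 24 steps are up: C(24,7).

Final answer: C(24,7) = 346104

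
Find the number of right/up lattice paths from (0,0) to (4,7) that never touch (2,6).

Total paths to (4,7): C(11,7) = 330.
Paths through (2,6): C(8,6) x C(3,1) = 84.
Avoiding (2,6): 330 - 84.

Final answer: 246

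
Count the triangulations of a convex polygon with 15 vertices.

This is counted by the nth Catalan number C_n. Here n = 15 - 2 = 13.
C_n = (2n)!/(n!(n+1)!), so C_{13} = 26!/(13! x 14!) = C(26,13)/14 = 10400600/14.

Final answer: C_{13} = 742900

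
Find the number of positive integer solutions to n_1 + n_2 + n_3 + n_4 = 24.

Substitute n'_i = n_i - 1 (so n'_i >= 0). Then sum n'_i = 24 - 4 = 20.
Stars and bars: C(20+4-1, 4-1) = C(23,3).

Final answer: C(23,3) = 1771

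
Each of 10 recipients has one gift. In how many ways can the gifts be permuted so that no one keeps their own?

Derangements satisfy D(n) = (n-1)(D(n-1) + D(n-2)), starting from D(0)=1, D(1)=0.
D(2) = 1 x (0 + 1) = 1
D(3) = 2 x (1 + 0) = 2
D(4) = 3 x (2 + 1) = 9
D(5) = 4 x (9 + 2) = 44
D(6) = 5 x (44 + 9) = 265
D(7) = 6 x (265 + 44) = 1854
D(8) = 7 x (1854 + 265) = 14833
D(9) = 8 x (14833 + 1854) = 133496
D(10) = 9 x (D(9) + D(8)) = 9 x (133496 + 14833)

Final answer: D(10) = 1334961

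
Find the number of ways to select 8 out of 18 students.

C(18,8) = 18!/(8! x (18-8)!).

Final answer: C(18,8) = 43758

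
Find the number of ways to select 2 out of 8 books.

C(8,2) = 8!/(2! x (8-2)!).

Final answer: C(8,2) = 28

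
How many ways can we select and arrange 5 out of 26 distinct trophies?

P(26,5) = 26!/(26-5)! = 26!/21!.

Final answer: P(26,5) = 7893600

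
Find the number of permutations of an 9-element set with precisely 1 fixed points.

Choose which 1 elements are fixed: C(9,1) = 9.
Derange the remaining 8 using D(j) = (j-1)(D(j-1) + D(j-2)), D(0)=1, D(1)=0: D(2)=1, D(3)=2, D(4)=9, D(5)=44, D(6)=265, D(7)=1854, D(8)=14833.
Total: 9 x 14833.

Final answer: C(9,1) D(8) = 133497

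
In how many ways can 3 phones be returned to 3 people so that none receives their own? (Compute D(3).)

D(n) = (n-1)(D(n-1) + D(n-2)), D(0)=1, D(1)=0.
D(2) = 1 x (0 + 1) = 1
D(3) = 2 x (D(2) + D(1)) = 2 x (1 + 0)

Final answer: D(3) = 2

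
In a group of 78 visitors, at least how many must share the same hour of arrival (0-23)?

There are 24 possible values for hour of arrival (0-23). With 78 visitors and 24 categories, by pigeonhole: ceiling(78/24).

Final answer: 4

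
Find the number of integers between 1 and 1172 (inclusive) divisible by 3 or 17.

Multiples of 3: 390. Multiples of 17: 68. Of both (lcm=51): 22.
By inclusion-exclusion: 390 + 68 - 22.

Final answer: 436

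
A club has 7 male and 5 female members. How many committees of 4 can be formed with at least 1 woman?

Sum over valid woman counts:
C(5,1)C(7,3) = 175
C(5,2)C(7,2) = 210
C(5,3)C(7,1) = 70
C(5,4)C(7,0) = 5
Total: 175 + 210 + 70 + 5.

Final answer: 460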